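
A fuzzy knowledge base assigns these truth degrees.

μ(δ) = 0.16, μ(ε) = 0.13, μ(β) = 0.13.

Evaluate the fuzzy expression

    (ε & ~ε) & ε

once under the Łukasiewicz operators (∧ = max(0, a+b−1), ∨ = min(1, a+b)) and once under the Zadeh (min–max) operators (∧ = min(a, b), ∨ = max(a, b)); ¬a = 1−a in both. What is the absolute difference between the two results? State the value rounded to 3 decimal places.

0.130

Under Łukasiewicz:
  ~ε = 1 − 0.13 = 0.87
  ε & ~ε = max(0, a+b−1) on (0.13, 0.87) = 0.00
  (ε & ~ε) & ε = max(0, a+b−1) on (0.00, 0.13) = 0.00
  → value = 0.0000
Under Zadeh (min–max):
  ~ε = 1 − 0.13 = 0.87
  ε & ~ε = min(a, b) on (0.13, 0.87) = 0.13
  (ε & ~ε) & ε = min(a, b) on (0.13, 0.13) = 0.13
  → value = 0.1300
|0.0000 − 0.1300| = 0.130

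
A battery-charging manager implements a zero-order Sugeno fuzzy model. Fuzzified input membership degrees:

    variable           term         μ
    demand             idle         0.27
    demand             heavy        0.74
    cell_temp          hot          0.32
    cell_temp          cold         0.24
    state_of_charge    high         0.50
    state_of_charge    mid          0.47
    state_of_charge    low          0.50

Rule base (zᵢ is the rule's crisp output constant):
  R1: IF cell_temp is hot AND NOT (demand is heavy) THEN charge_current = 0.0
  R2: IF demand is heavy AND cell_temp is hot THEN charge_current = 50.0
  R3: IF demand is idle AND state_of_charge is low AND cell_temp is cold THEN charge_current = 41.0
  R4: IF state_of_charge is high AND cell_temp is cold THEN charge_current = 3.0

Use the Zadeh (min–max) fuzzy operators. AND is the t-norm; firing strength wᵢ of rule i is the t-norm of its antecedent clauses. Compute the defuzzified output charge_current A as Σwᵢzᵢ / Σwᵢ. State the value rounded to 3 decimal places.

R1 (z=0.0): hot=0.32, ¬heavy=1−0.74=0.26; AND[min(a, b)] → w = 0.26
R2 (z=50.0): heavy=0.74, hot=0.32; AND[min(a, b)] → w = 0.32
R3 (z=41.0): idle=0.27, low=0.50, cold=0.24; AND[min(a, b)] → w = 0.24
R4 (z=3.0): high=0.50, cold=0.24; AND[min(a, b)] → w = 0.24
Weighted average = (0.26·0.0 + 0.32·50.0 + 0.24·41.0 + 0.24·3.0) / (0.26 + 0.32 + 0.24 + 0.24)
  = 26.5600 / 1.0600 = 25.057

25.057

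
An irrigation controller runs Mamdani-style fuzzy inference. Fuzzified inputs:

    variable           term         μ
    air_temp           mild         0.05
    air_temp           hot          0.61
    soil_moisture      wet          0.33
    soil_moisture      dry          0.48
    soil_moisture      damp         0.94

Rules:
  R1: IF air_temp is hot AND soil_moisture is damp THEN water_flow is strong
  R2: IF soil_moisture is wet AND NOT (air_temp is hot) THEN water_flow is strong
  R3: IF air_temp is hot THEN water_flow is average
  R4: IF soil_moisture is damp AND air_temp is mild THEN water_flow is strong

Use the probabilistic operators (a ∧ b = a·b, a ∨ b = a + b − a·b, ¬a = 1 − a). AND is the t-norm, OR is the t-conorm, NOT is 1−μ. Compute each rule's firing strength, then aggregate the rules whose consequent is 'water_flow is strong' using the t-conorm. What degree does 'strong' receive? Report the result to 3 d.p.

R1: hot=0.61, damp=0.94; AND[a·b] → w = 0.5734
R2: wet=0.33, ¬hot=1−0.61=0.39; AND[a·b] → w = 0.1287
R3: hot=0.61 → w = 0.6100
R4: damp=0.94, mild=0.05; AND[a·b] → w = 0.0470
Rules with consequent 'strong': {R1, R2, R4} → strengths 0.5734, 0.1287, 0.0470
Aggregate via t-conorm [a + b − a·b]: 0.6458

0.646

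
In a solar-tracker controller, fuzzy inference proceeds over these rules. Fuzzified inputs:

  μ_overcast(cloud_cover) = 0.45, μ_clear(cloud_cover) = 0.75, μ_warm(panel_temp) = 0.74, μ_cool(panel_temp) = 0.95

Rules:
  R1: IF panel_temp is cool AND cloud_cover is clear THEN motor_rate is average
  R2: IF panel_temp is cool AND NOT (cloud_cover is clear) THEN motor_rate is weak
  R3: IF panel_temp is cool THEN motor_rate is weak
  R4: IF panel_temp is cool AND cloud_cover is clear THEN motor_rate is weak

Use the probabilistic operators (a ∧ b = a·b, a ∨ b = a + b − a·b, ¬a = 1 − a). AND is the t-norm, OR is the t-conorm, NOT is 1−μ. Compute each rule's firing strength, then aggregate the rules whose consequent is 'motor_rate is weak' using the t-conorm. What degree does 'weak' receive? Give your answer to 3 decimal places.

R1: cool=0.95, clear=0.75; AND[a·b] → w = 0.7125
R2: cool=0.95, ¬clear=1−0.75=0.25; AND[a·b] → w = 0.2375
R3: cool=0.95 → w = 0.9500
R4: cool=0.95, clear=0.75; AND[a·b] → w = 0.7125
Rules with consequent 'weak': {R2, R3, R4} → strengths 0.2375, 0.9500, 0.7125
Aggregate via t-conorm [a + b − a·b]: 0.9890

0.989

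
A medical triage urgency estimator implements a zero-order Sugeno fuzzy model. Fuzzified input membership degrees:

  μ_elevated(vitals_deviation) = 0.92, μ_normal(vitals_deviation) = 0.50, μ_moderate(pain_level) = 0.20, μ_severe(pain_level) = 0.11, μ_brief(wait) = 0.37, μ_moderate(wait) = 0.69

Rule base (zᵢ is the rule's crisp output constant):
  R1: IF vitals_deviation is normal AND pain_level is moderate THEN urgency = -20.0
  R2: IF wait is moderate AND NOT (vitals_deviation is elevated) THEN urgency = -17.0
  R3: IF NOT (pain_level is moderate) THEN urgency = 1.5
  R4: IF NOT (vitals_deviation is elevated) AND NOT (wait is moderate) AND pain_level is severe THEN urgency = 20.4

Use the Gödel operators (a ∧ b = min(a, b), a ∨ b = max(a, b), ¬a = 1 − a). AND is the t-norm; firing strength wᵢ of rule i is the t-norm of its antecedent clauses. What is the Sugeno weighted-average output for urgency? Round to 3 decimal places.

R1 (z=-20.0): normal=0.50, moderate=0.20; AND[min(a, b)] → w = 0.20
R2 (z=-17.0): moderate=0.69, ¬elevated=1−0.92=0.08; AND[min(a, b)] → w = 0.08
R3 (z=1.5): ¬moderate=1−0.20=0.80 → w = 0.80
R4 (z=20.4): ¬elevated=1−0.92=0.08, ¬moderate=1−0.69=0.31, severe=0.11; AND[min(a, b)] → w = 0.08
Weighted average = (0.20·-20.0 + 0.08·-17.0 + 0.80·1.5 + 0.08·20.4) / (0.20 + 0.08 + 0.80 + 0.08)
  = -2.5280 / 1.1600 = -2.179

-2.179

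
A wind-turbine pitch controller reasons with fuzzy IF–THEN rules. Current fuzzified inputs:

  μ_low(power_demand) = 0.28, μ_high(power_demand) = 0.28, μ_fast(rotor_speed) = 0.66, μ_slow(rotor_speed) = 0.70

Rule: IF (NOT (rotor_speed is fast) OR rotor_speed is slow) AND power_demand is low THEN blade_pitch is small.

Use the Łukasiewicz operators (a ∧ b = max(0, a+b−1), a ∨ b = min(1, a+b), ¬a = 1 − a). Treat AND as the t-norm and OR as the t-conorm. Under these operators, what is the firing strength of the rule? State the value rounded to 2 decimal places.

firing strength: (¬fast=1−0.66=0.34 OR slow=0.70) = 1.00; AND[max(0, a+b−1)] with low=0.28 → w = 0.28

0.28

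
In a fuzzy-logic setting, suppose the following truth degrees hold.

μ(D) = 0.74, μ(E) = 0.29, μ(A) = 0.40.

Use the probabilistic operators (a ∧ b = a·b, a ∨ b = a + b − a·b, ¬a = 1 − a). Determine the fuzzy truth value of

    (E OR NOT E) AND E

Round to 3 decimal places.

NOT E = 1 − 0.2900 = 0.7100
E OR NOT E = a + b − a·b on (0.2900, 0.7100) = 0.7941
(E OR NOT E) AND E = a·b on (0.7941, 0.2900) = 0.2303

0.230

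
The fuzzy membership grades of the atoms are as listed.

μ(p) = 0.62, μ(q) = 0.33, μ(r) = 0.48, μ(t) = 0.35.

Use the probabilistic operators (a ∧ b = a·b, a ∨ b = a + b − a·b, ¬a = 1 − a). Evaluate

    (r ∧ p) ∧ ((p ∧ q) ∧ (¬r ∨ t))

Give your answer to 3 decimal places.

0.042

r ∧ p = a·b on (0.4800, 0.6200) = 0.2976
p ∧ q = a·b on (0.6200, 0.3300) = 0.2046
¬r = 1 − 0.4800 = 0.5200
¬r ∨ t = a + b − a·b on (0.5200, 0.3500) = 0.6880
(p ∧ q) ∧ (¬r ∨ t) = a·b on (0.2046, 0.6880) = 0.1408
(r ∧ p) ∧ ((p ∧ q) ∧ (¬r ∨ t)) = a·b on (0.2976, 0.1408) = 0.0419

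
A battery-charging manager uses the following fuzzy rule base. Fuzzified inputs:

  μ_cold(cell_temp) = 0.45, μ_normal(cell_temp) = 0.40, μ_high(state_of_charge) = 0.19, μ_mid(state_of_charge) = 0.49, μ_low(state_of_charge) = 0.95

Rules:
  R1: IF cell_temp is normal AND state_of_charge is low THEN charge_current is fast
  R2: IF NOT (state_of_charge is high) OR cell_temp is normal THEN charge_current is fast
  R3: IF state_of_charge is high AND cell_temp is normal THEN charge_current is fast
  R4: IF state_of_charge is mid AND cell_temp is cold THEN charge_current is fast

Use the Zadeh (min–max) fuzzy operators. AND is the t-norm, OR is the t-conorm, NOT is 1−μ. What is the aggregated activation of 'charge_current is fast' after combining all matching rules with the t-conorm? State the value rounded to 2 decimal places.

R1: normal=0.40, low=0.95; AND[min(a, b)] → w = 0.40
R2: ¬high=1−0.19=0.81, normal=0.40; OR[max(a, b)] → w = 0.81
R3: high=0.19, normal=0.40; AND[min(a, b)] → w = 0.19
R4: mid=0.49, cold=0.45; AND[min(a, b)] → w = 0.45
Rules with consequent 'fast': {R1, R2, R3, R4} → strengths 0.40, 0.81, 0.19, 0.45
Aggregate via t-conorm [max(a, b)]: 0.81

0.81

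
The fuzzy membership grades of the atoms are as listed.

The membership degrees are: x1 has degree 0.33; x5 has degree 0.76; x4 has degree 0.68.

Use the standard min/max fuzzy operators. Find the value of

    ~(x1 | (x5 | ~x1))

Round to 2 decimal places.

0.24

~x1 = 1 − 0.33 = 0.67
x5 | ~x1 = max(a, b) on (0.76, 0.67) = 0.76
x1 | (x5 | ~x1) = max(a, b) on (0.33, 0.76) = 0.76
~(x1 | (x5 | ~x1)) = 1 − 0.76 = 0.24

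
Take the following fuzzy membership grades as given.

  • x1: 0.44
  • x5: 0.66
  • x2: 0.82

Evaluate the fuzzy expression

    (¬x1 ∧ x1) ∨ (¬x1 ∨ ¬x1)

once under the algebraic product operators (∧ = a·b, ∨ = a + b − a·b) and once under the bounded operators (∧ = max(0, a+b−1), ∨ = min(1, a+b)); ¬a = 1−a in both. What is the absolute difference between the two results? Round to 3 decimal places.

0.146

Under algebraic product:
  ¬x1 = 1 − 0.4400 = 0.5600
  ¬x1 ∧ x1 = a·b on (0.5600, 0.4400) = 0.2464
  ¬x1 = 1 − 0.4400 = 0.5600
  ¬x1 = 1 − 0.4400 = 0.5600
  ¬x1 ∨ ¬x1 = a + b − a·b on (0.5600, 0.5600) = 0.8064
  (¬x1 ∧ x1) ∨ (¬x1 ∨ ¬x1) = a + b − a·b on (0.2464, 0.8064) = 0.8541
  → value = 0.8541
Under bounded:
  ¬x1 = 1 − 0.44 = 0.56
  ¬x1 ∧ x1 = max(0, a+b−1) on (0.56, 0.44) = 0.00
  ¬x1 = 1 − 0.44 = 0.56
  ¬x1 = 1 − 0.44 = 0.56
  ¬x1 ∨ ¬x1 = min(1, a+b) on (0.56, 0.56) = 1.00
  (¬x1 ∧ x1) ∨ (¬x1 ∨ ¬x1) = min(1, a+b) on (0.00, 1.00) = 1.00
  → value = 1.0000
|0.8541 − 1.0000| = 0.146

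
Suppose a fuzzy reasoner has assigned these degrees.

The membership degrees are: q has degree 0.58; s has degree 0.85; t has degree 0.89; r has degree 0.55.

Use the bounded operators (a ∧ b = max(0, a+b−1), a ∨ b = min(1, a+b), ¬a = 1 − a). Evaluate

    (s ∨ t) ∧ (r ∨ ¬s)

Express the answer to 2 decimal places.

s ∨ t = min(1, a+b) on (0.85, 0.89) = 1.00
¬s = 1 − 0.85 = 0.15
r ∨ ¬s = min(1, a+b) on (0.55, 0.15) = 0.70
(s ∨ t) ∧ (r ∨ ¬s) = max(0, a+b−1) on (1.00, 0.70) = 0.70

0.70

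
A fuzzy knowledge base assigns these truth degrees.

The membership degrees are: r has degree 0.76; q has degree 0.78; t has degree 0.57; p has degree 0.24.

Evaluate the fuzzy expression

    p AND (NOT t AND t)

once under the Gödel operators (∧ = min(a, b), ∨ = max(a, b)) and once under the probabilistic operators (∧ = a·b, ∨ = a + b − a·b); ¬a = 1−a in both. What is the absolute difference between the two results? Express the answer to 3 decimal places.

Under Gödel:
  NOT t = 1 − 0.57 = 0.43
  NOT t AND t = min(a, b) on (0.43, 0.57) = 0.43
  p AND (NOT t AND t) = min(a, b) on (0.24, 0.43) = 0.24
  → value = 0.2400
Under probabilistic:
  NOT t = 1 − 0.5700 = 0.4300
  NOT t AND t = a·b on (0.4300, 0.5700) = 0.2451
  p AND (NOT t AND t) = a·b on (0.2400, 0.2451) = 0.0588
  → value = 0.0588
|0.2400 − 0.0588| = 0.181

0.181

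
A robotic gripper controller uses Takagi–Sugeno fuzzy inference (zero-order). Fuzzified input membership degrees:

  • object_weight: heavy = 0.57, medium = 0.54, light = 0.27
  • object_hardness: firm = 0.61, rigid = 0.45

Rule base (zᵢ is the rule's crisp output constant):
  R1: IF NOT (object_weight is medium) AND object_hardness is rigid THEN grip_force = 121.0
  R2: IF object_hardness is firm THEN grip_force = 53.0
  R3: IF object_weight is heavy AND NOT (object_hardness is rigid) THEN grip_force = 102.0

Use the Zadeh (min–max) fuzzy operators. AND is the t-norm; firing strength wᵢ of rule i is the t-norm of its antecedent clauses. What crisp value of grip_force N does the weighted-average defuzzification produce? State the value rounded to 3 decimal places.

88.745

R1 (z=121.0): ¬medium=1−0.54=0.46, rigid=0.45; AND[min(a, b)] → w = 0.45
R2 (z=53.0): firm=0.61 → w = 0.61
R3 (z=102.0): heavy=0.57, ¬rigid=1−0.45=0.55; AND[min(a, b)] → w = 0.55
Weighted average = (0.45·121.0 + 0.61·53.0 + 0.55·102.0) / (0.45 + 0.61 + 0.55)
  = 142.8800 / 1.6100 = 88.745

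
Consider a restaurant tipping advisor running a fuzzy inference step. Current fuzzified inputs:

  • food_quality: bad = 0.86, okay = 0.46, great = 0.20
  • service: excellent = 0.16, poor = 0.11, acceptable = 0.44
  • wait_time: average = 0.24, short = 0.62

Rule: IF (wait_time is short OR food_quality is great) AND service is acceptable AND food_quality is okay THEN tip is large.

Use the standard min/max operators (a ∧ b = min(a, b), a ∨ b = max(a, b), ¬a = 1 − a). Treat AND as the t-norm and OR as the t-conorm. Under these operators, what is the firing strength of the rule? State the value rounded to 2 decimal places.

0.44

firing strength: (short=0.62 OR great=0.20) = 0.62; AND[min(a, b)] with acceptable=0.44, okay=0.46 → w = 0.44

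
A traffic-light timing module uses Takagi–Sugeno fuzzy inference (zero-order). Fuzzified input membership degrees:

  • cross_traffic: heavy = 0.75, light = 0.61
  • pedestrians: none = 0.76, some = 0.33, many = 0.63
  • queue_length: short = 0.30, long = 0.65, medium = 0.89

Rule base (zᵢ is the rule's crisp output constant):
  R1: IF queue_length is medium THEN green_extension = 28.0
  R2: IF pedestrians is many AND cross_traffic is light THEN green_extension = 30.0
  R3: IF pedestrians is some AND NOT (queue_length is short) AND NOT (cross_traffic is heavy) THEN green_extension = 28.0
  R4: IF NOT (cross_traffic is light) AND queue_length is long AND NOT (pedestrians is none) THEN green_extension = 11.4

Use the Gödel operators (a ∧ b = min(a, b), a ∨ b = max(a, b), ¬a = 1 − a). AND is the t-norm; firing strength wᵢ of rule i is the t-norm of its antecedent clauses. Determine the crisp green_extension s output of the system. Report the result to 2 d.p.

26.61

R1 (z=28.0): medium=0.89 → w = 0.89
R2 (z=30.0): many=0.63, light=0.61; AND[min(a, b)] → w = 0.61
R3 (z=28.0): some=0.33, ¬short=1−0.30=0.70, ¬heavy=1−0.75=0.25; AND[min(a, b)] → w = 0.25
R4 (z=11.4): ¬light=1−0.61=0.39, long=0.65, ¬none=1−0.76=0.24; AND[min(a, b)] → w = 0.24
Weighted average = (0.89·28.0 + 0.61·30.0 + 0.25·28.0 + 0.24·11.4) / (0.89 + 0.61 + 0.25 + 0.24)
  = 52.9560 / 1.9900 = 26.61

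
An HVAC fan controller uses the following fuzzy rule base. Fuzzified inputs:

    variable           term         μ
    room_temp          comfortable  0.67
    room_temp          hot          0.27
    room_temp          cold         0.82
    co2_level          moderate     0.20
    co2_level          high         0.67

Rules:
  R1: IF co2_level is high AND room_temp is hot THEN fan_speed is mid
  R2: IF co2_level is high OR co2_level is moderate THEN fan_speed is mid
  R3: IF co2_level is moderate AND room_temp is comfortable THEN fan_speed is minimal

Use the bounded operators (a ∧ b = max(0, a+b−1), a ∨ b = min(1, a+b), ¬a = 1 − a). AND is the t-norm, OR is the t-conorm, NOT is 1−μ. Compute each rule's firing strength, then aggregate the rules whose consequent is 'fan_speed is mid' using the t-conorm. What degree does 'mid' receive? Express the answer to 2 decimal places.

R1: high=0.67, hot=0.27; AND[max(0, a+b−1)] → w = 0.00
R2: high=0.67, moderate=0.20; OR[min(1, a+b)] → w = 0.87
R3: moderate=0.20, comfortable=0.67; AND[max(0, a+b−1)] → w = 0.00
Rules with consequent 'mid': {R1, R2} → strengths 0.00, 0.87
Aggregate via t-conorm [min(1, a+b)]: 0.87

0.87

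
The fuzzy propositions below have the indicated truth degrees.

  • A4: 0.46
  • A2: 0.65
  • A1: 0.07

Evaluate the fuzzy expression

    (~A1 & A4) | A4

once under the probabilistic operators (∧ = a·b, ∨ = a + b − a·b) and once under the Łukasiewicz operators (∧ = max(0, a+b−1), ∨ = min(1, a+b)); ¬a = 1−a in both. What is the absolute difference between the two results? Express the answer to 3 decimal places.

Under probabilistic:
  ~A1 = 1 − 0.0700 = 0.9300
  ~A1 & A4 = a·b on (0.9300, 0.4600) = 0.4278
  (~A1 & A4) | A4 = a + b − a·b on (0.4278, 0.4600) = 0.6910
  → value = 0.6910
Under Łukasiewicz:
  ~A1 = 1 − 0.07 = 0.93
  ~A1 & A4 = max(0, a+b−1) on (0.93, 0.46) = 0.39
  (~A1 & A4) | A4 = min(1, a+b) on (0.39, 0.46) = 0.85
  → value = 0.8500
|0.6910 − 0.8500| = 0.159

0.159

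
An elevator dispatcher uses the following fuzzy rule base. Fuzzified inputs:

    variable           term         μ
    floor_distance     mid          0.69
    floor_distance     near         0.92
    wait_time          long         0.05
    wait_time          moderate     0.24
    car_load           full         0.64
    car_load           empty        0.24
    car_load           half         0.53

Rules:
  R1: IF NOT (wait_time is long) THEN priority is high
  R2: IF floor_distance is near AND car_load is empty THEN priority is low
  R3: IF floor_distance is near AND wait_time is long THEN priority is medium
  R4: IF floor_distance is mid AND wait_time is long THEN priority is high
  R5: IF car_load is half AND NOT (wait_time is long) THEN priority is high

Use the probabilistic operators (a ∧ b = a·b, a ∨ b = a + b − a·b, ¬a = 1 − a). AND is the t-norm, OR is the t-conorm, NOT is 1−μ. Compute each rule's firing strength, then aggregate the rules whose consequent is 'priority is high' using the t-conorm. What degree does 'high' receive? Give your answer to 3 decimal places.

R1: ¬long=1−0.05=0.95 → w = 0.9500
R2: near=0.92, empty=0.24; AND[a·b] → w = 0.2208
R3: near=0.92, long=0.05; AND[a·b] → w = 0.0460
R4: mid=0.69, long=0.05; AND[a·b] → w = 0.0345
R5: half=0.53, ¬long=1−0.05=0.95; AND[a·b] → w = 0.5035
Rules with consequent 'high': {R1, R4, R5} → strengths 0.9500, 0.0345, 0.5035
Aggregate via t-conorm [a + b − a·b]: 0.9760

0.976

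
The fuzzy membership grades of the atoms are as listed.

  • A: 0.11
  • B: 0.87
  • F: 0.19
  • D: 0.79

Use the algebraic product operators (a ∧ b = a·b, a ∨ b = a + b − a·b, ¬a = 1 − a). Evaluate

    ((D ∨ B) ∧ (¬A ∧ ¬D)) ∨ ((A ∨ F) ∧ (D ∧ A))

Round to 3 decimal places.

0.202

D ∨ B = a + b − a·b on (0.7900, 0.8700) = 0.9727
¬A = 1 − 0.1100 = 0.8900
¬D = 1 − 0.7900 = 0.2100
¬A ∧ ¬D = a·b on (0.8900, 0.2100) = 0.1869
(D ∨ B) ∧ (¬A ∧ ¬D) = a·b on (0.9727, 0.1869) = 0.1818
A ∨ F = a + b − a·b on (0.1100, 0.1900) = 0.2791
D ∧ A = a·b on (0.7900, 0.1100) = 0.0869
(A ∨ F) ∧ (D ∧ A) = a·b on (0.2791, 0.0869) = 0.0243
((D ∨ B) ∧ (¬A ∧ ¬D)) ∨ ((A ∨ F) ∧ (D ∧ A)) = a + b − a·b on (0.1818, 0.0243) = 0.2016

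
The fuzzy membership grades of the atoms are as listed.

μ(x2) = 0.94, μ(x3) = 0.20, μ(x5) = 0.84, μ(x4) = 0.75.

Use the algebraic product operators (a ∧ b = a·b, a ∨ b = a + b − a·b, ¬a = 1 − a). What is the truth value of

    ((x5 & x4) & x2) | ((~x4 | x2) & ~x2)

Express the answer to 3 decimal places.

x5 & x4 = a·b on (0.8400, 0.7500) = 0.6300
(x5 & x4) & x2 = a·b on (0.6300, 0.9400) = 0.5922
~x4 = 1 − 0.7500 = 0.2500
~x4 | x2 = a + b − a·b on (0.2500, 0.9400) = 0.9550
~x2 = 1 − 0.9400 = 0.0600
(~x4 | x2) & ~x2 = a·b on (0.9550, 0.0600) = 0.0573
((x5 & x4) & x2) | ((~x4 | x2) & ~x2) = a + b − a·b on (0.5922, 0.0573) = 0.6156

0.616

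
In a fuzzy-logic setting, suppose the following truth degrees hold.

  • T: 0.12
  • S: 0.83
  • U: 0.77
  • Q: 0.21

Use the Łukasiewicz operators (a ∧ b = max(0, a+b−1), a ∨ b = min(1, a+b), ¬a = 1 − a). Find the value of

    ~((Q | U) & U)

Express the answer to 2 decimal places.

Q | U = min(1, a+b) on (0.21, 0.77) = 0.98
(Q | U) & U = max(0, a+b−1) on (0.98, 0.77) = 0.75
~((Q | U) & U) = 1 − 0.75 = 0.25

0.25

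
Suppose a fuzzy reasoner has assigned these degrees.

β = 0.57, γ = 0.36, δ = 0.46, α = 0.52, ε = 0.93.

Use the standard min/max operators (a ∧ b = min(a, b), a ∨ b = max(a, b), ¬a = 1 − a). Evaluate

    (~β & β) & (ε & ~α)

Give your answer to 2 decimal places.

0.43

~β = 1 − 0.57 = 0.43
~β & β = min(a, b) on (0.43, 0.57) = 0.43
~α = 1 − 0.52 = 0.48
ε & ~α = min(a, b) on (0.93, 0.48) = 0.48
(~β & β) & (ε & ~α) = min(a, b) on (0.43, 0.48) = 0.43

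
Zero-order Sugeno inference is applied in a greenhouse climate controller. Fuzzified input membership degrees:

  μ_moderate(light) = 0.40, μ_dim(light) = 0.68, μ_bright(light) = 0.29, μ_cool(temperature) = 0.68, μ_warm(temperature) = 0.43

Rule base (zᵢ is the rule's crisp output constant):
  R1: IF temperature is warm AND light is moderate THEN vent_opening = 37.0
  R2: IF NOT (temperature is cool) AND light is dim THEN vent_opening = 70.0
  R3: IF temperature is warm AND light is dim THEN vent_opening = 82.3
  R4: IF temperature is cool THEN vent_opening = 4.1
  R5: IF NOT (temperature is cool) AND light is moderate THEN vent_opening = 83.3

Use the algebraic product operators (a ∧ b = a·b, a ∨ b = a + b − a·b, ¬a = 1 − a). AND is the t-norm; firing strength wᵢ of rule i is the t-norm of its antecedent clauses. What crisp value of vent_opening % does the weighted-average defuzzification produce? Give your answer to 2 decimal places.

R1 (z=37.0): warm=0.43, moderate=0.40; AND[a·b] → w = 0.1720
R2 (z=70.0): ¬cool=1−0.68=0.32, dim=0.68; AND[a·b] → w = 0.2176
R3 (z=82.3): warm=0.43, dim=0.68; AND[a·b] → w = 0.2924
R4 (z=4.1): cool=0.68 → w = 0.6800
R5 (z=83.3): ¬cool=1−0.68=0.32, moderate=0.40; AND[a·b] → w = 0.1280
Weighted average = (0.1720·37.0 + 0.2176·70.0 + 0.2924·82.3 + 0.6800·4.1 + 0.1280·83.3) / (0.1720 + 0.2176 + 0.2924 + 0.6800 + 0.1280)
  = 59.1109 / 1.4900 = 39.67

39.67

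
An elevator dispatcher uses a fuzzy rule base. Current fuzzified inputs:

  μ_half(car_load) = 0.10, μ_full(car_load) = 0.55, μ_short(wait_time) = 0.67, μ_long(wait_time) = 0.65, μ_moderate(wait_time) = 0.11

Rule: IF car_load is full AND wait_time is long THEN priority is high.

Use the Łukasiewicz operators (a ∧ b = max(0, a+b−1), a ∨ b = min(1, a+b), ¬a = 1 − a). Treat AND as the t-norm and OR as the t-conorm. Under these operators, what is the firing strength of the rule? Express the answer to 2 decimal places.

firing strength: full=0.55, long=0.65; AND[max(0, a+b−1)] → w = 0.20

0.20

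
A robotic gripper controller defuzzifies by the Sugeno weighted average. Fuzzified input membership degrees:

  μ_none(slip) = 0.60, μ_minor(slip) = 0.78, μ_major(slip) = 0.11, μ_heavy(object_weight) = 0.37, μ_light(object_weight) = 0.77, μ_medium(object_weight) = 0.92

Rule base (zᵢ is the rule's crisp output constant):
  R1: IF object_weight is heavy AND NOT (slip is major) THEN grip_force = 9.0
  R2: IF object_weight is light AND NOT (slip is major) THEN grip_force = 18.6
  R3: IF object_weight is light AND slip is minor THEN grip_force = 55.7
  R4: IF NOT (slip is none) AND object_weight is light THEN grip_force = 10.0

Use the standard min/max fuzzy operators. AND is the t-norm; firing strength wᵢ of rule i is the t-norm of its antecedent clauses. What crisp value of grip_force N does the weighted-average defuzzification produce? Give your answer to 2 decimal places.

R1 (z=9.0): heavy=0.37, ¬major=1−0.11=0.89; AND[min(a, b)] → w = 0.37
R2 (z=18.6): light=0.77, ¬major=1−0.11=0.89; AND[min(a, b)] → w = 0.77
R3 (z=55.7): light=0.77, minor=0.78; AND[min(a, b)] → w = 0.77
R4 (z=10.0): ¬none=1−0.60=0.40, light=0.77; AND[min(a, b)] → w = 0.40
Weighted average = (0.37·9.0 + 0.77·18.6 + 0.77·55.7 + 0.40·10.0) / (0.37 + 0.77 + 0.77 + 0.40)
  = 64.5410 / 2.3100 = 27.94

27.94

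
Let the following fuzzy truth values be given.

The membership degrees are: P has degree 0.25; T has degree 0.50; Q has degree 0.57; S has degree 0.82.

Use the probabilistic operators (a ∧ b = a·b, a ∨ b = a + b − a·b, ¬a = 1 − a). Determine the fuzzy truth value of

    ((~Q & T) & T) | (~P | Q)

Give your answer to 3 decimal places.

0.904

~Q = 1 − 0.5700 = 0.4300
~Q & T = a·b on (0.4300, 0.5000) = 0.2150
(~Q & T) & T = a·b on (0.2150, 0.5000) = 0.1075
~P = 1 − 0.2500 = 0.7500
~P | Q = a + b − a·b on (0.7500, 0.5700) = 0.8925
((~Q & T) & T) | (~P | Q) = a + b − a·b on (0.1075, 0.8925) = 0.9041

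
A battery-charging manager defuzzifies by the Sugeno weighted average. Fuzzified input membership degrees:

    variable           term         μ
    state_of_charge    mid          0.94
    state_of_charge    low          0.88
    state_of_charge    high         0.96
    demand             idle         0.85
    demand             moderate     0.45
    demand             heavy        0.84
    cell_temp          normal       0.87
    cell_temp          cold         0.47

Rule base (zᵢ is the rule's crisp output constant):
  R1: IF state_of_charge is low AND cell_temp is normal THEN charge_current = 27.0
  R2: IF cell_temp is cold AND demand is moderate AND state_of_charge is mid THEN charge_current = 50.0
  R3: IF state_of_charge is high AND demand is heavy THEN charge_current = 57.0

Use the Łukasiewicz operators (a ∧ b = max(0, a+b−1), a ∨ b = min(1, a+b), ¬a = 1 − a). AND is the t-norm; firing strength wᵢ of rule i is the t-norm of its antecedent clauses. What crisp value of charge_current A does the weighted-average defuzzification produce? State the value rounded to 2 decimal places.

42.48

R1 (z=27.0): low=0.88, normal=0.87; AND[max(0, a+b−1)] → w = 0.75
R2 (z=50.0): cold=0.47, moderate=0.45, mid=0.94; AND[max(0, a+b−1)] → w = 0.00
R3 (z=57.0): high=0.96, heavy=0.84; AND[max(0, a+b−1)] → w = 0.80
Weighted average = (0.75·27.0 + 0.00·50.0 + 0.80·57.0) / (0.75 + 0.00 + 0.80)
  = 65.8500 / 1.5500 = 42.48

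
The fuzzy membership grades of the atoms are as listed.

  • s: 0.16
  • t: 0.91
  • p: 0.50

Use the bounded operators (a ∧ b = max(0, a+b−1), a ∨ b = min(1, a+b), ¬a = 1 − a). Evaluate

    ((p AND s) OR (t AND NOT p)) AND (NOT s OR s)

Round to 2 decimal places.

p AND s = max(0, a+b−1) on (0.50, 0.16) = 0.00
NOT p = 1 − 0.50 = 0.50
t AND NOT p = max(0, a+b−1) on (0.91, 0.50) = 0.41
(p AND s) OR (t AND NOT p) = min(1, a+b) on (0.00, 0.41) = 0.41
NOT s = 1 − 0.16 = 0.84
NOT s OR s = min(1, a+b) on (0.84, 0.16) = 1.00
((p AND s) OR (t AND NOT p)) AND (NOT s OR s) = max(0, a+b−1) on (0.41, 1.00) = 0.41

0.41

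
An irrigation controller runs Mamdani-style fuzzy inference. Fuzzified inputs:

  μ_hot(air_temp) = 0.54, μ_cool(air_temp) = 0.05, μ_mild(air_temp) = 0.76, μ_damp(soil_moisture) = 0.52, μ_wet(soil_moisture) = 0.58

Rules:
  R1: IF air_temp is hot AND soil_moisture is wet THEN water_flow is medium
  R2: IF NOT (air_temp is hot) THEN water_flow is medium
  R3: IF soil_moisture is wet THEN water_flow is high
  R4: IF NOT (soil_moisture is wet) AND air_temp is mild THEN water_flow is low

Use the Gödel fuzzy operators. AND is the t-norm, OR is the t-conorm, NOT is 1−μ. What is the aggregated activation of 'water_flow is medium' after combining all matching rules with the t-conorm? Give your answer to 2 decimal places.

R1: hot=0.54, wet=0.58; AND[min(a, b)] → w = 0.54
R2: ¬hot=1−0.54=0.46 → w = 0.46
R3: wet=0.58 → w = 0.58
R4: ¬wet=1−0.58=0.42, mild=0.76; AND[min(a, b)] → w = 0.42
Rules with consequent 'medium': {R1, R2} → strengths 0.54, 0.46
Aggregate via t-conorm [max(a, b)]: 0.54

0.54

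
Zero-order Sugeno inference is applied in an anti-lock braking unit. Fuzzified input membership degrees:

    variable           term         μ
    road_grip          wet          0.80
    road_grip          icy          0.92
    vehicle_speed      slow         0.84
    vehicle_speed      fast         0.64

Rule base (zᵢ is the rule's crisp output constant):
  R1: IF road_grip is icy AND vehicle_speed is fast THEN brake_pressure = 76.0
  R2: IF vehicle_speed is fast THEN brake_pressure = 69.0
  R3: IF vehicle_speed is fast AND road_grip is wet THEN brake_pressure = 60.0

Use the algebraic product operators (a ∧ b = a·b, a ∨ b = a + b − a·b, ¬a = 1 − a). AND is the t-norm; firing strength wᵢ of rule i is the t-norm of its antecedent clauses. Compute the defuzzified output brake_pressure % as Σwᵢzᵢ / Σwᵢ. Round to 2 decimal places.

R1 (z=76.0): icy=0.92, fast=0.64; AND[a·b] → w = 0.5888
R2 (z=69.0): fast=0.64 → w = 0.6400
R3 (z=60.0): fast=0.64, wet=0.80; AND[a·b] → w = 0.5120
Weighted average = (0.5888·76.0 + 0.6400·69.0 + 0.5120·60.0) / (0.5888 + 0.6400 + 0.5120)
  = 119.6288 / 1.7408 = 68.72

68.72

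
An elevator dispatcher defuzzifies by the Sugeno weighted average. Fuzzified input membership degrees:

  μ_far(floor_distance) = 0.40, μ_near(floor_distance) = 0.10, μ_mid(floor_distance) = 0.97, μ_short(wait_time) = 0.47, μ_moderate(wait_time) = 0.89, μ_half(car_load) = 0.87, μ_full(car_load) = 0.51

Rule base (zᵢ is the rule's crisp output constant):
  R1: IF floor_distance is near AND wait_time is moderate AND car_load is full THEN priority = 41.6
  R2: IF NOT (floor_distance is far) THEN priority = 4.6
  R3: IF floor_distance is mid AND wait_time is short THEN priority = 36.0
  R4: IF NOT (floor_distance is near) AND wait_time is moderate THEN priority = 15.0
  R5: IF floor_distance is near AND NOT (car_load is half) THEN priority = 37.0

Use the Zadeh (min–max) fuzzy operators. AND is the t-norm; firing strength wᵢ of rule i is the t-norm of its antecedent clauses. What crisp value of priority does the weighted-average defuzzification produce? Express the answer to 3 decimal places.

18.931

R1 (z=41.6): near=0.10, moderate=0.89, full=0.51; AND[min(a, b)] → w = 0.10
R2 (z=4.6): ¬far=1−0.40=0.60 → w = 0.60
R3 (z=36.0): mid=0.97, short=0.47; AND[min(a, b)] → w = 0.47
R4 (z=15.0): ¬near=1−0.10=0.90, moderate=0.89; AND[min(a, b)] → w = 0.89
R5 (z=37.0): near=0.10, ¬half=1−0.87=0.13; AND[min(a, b)] → w = 0.10
Weighted average = (0.10·41.6 + 0.60·4.6 + 0.47·36.0 + 0.89·15.0 + 0.10·37.0) / (0.10 + 0.60 + 0.47 + 0.89 + 0.10)
  = 40.8900 / 2.1600 = 18.931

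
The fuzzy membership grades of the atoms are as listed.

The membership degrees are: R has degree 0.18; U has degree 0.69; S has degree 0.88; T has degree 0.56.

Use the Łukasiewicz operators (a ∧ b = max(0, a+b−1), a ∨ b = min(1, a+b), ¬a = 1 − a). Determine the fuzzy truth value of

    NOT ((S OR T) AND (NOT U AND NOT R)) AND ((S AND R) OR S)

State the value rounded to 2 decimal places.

0.81

S OR T = min(1, a+b) on (0.88, 0.56) = 1.00
NOT U = 1 − 0.69 = 0.31
NOT R = 1 − 0.18 = 0.82
NOT U AND NOT R = max(0, a+b−1) on (0.31, 0.82) = 0.13
(S OR T) AND (NOT U AND NOT R) = max(0, a+b−1) on (1.00, 0.13) = 0.13
NOT ((S OR T) AND (NOT U AND NOT R)) = 1 − 0.13 = 0.87
S AND R = max(0, a+b−1) on (0.88, 0.18) = 0.06
(S AND R) OR S = min(1, a+b) on (0.06, 0.88) = 0.94
NOT ((S OR T) AND (NOT U AND NOT R)) AND ((S AND R) OR S) = max(0, a+b−1) on (0.87, 0.94) = 0.81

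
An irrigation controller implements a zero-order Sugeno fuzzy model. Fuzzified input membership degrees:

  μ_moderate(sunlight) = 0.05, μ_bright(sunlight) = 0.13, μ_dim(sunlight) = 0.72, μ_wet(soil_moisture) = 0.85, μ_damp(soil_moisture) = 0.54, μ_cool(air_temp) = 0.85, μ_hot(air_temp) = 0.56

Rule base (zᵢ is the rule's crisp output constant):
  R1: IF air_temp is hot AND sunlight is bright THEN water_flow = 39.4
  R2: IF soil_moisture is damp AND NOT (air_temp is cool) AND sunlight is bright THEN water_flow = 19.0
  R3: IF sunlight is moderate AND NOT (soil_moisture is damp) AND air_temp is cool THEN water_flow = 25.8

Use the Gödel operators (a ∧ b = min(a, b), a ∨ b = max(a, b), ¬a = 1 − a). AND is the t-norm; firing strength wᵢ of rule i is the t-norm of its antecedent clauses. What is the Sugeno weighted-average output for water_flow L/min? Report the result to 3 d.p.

R1 (z=39.4): hot=0.56, bright=0.13; AND[min(a, b)] → w = 0.13
R2 (z=19.0): damp=0.54, ¬cool=1−0.85=0.15, bright=0.13; AND[min(a, b)] → w = 0.13
R3 (z=25.8): moderate=0.05, ¬damp=1−0.54=0.46, cool=0.85; AND[min(a, b)] → w = 0.05
Weighted average = (0.13·39.4 + 0.13·19.0 + 0.05·25.8) / (0.13 + 0.13 + 0.05)
  = 8.8820 / 0.3100 = 28.652

28.652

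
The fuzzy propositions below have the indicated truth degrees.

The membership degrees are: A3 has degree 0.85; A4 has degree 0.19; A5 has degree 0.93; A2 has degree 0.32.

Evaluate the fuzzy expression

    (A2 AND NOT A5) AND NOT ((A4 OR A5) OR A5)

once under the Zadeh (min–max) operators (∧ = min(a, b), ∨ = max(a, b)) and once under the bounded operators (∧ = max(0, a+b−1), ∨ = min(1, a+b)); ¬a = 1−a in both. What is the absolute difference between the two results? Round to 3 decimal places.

Under Zadeh (min–max):
  NOT A5 = 1 − 0.93 = 0.07
  A2 AND NOT A5 = min(a, b) on (0.32, 0.07) = 0.07
  A4 OR A5 = max(a, b) on (0.19, 0.93) = 0.93
  (A4 OR A5) OR A5 = max(a, b) on (0.93, 0.93) = 0.93
  NOT ((A4 OR A5) OR A5) = 1 − 0.93 = 0.07
  (A2 AND NOT A5) AND NOT ((A4 OR A5) OR A5) = min(a, b) on (0.07, 0.07) = 0.07
  → value = 0.0700
Under bounded:
  NOT A5 = 1 − 0.93 = 0.07
  A2 AND NOT A5 = max(0, a+b−1) on (0.32, 0.07) = 0.00
  A4 OR A5 = min(1, a+b) on (0.19, 0.93) = 1.00
  (A4 OR A5) OR A5 = min(1, a+b) on (1.00, 0.93) = 1.00
  NOT ((A4 OR A5) OR A5) = 1 − 1.00 = 0.00
  (A2 AND NOT A5) AND NOT ((A4 OR A5) OR A5) = max(0, a+b−1) on (0.00, 0.00) = 0.00
  → value = 0.0000
|0.0700 − 0.0000| = 0.070

0.070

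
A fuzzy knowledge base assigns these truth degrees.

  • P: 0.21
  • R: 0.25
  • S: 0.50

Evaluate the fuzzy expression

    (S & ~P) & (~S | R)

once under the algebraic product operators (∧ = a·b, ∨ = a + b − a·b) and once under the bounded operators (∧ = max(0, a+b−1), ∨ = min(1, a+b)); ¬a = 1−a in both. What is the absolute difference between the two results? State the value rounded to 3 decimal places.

0.207

Under algebraic product:
  ~P = 1 − 0.2100 = 0.7900
  S & ~P = a·b on (0.5000, 0.7900) = 0.3950
  ~S = 1 − 0.5000 = 0.5000
  ~S | R = a + b − a·b on (0.5000, 0.2500) = 0.6250
  (S & ~P) & (~S | R) = a·b on (0.3950, 0.6250) = 0.2469
  → value = 0.2469
Under bounded:
  ~P = 1 − 0.21 = 0.79
  S & ~P = max(0, a+b−1) on (0.50, 0.79) = 0.29
  ~S = 1 − 0.50 = 0.50
  ~S | R = min(1, a+b) on (0.50, 0.25) = 0.75
  (S & ~P) & (~S | R) = max(0, a+b−1) on (0.29, 0.75) = 0.04
  → value = 0.0400
|0.2469 − 0.0400| = 0.207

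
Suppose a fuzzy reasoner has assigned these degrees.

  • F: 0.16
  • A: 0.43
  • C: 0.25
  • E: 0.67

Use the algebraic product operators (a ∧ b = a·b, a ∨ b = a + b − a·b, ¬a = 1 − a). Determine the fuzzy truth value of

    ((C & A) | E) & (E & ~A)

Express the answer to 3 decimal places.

0.269

C & A = a·b on (0.2500, 0.4300) = 0.1075
(C & A) | E = a + b − a·b on (0.1075, 0.6700) = 0.7055
~A = 1 − 0.4300 = 0.5700
E & ~A = a·b on (0.6700, 0.5700) = 0.3819
((C & A) | E) & (E & ~A) = a·b on (0.7055, 0.3819) = 0.2694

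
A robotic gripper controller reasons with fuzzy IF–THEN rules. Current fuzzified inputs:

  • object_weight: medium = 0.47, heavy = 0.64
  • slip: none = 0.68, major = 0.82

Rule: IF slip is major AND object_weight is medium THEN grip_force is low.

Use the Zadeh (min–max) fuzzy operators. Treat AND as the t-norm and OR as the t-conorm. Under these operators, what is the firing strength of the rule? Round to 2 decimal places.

0.47

firing strength: major=0.82, medium=0.47; AND[min(a, b)] → w = 0.47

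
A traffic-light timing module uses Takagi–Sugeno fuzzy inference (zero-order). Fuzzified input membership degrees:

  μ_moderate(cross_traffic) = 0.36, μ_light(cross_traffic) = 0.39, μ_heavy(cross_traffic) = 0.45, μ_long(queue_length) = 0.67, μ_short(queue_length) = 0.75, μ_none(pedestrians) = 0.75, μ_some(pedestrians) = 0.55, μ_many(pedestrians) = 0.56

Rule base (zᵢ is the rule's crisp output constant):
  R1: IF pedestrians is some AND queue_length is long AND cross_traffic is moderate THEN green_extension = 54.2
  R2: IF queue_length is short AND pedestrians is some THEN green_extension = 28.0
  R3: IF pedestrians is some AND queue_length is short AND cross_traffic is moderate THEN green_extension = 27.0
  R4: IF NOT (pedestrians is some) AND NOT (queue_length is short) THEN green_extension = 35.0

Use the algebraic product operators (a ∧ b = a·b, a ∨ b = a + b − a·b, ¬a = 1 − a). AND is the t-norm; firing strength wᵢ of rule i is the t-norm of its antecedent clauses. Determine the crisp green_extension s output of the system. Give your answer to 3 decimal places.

33.104

R1 (z=54.2): some=0.55, long=0.67, moderate=0.36; AND[a·b] → w = 0.1327
R2 (z=28.0): short=0.75, some=0.55; AND[a·b] → w = 0.4125
R3 (z=27.0): some=0.55, short=0.75, moderate=0.36; AND[a·b] → w = 0.1485
R4 (z=35.0): ¬some=1−0.55=0.45, ¬short=1−0.75=0.25; AND[a·b] → w = 0.1125
Weighted average = (0.1327·54.2 + 0.4125·28.0 + 0.1485·27.0 + 0.1125·35.0) / (0.1327 + 0.4125 + 0.1485 + 0.1125)
  = 26.6872 / 0.8062 = 33.104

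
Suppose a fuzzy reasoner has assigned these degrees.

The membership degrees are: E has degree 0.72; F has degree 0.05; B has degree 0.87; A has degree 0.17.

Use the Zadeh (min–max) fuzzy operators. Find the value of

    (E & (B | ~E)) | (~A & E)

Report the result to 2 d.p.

~E = 1 − 0.72 = 0.28
B | ~E = max(a, b) on (0.87, 0.28) = 0.87
E & (B | ~E) = min(a, b) on (0.72, 0.87) = 0.72
~A = 1 − 0.17 = 0.83
~A & E = min(a, b) on (0.83, 0.72) = 0.72
(E & (B | ~E)) | (~A & E) = max(a, b) on (0.72, 0.72) = 0.72

0.72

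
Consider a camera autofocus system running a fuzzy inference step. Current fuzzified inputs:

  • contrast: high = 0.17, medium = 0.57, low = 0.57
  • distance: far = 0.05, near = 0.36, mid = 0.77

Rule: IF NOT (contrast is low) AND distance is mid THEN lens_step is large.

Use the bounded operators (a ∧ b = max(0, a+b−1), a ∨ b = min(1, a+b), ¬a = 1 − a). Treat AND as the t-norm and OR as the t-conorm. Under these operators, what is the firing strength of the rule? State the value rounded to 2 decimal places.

firing strength: ¬low=1−0.57=0.43, mid=0.77; AND[max(0, a+b−1)] → w = 0.20

0.20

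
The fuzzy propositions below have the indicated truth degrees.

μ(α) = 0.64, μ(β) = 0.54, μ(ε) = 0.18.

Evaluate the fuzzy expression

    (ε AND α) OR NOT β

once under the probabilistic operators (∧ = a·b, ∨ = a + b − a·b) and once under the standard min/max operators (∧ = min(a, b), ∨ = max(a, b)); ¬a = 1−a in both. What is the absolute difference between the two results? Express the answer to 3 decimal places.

0.062

Under probabilistic:
  ε AND α = a·b on (0.1800, 0.6400) = 0.1152
  NOT β = 1 − 0.5400 = 0.4600
  (ε AND α) OR NOT β = a + b − a·b on (0.1152, 0.4600) = 0.5222
  → value = 0.5222
Under standard min/max:
  ε AND α = min(a, b) on (0.18, 0.64) = 0.18
  NOT β = 1 − 0.54 = 0.46
  (ε AND α) OR NOT β = max(a, b) on (0.18, 0.46) = 0.46
  → value = 0.4600
|0.5222 − 0.4600| = 0.062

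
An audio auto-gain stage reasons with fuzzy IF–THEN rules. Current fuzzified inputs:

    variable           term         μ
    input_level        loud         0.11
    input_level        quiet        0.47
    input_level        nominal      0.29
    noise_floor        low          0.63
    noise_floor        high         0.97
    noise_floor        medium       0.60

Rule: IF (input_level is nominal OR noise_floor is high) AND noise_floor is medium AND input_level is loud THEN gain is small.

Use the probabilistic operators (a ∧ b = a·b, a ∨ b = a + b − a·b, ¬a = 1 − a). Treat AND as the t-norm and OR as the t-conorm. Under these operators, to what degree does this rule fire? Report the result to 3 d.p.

0.065

firing strength: (nominal=0.29 OR high=0.97) = 0.9787; AND[a·b] with medium=0.60, loud=0.11 → w = 0.0646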